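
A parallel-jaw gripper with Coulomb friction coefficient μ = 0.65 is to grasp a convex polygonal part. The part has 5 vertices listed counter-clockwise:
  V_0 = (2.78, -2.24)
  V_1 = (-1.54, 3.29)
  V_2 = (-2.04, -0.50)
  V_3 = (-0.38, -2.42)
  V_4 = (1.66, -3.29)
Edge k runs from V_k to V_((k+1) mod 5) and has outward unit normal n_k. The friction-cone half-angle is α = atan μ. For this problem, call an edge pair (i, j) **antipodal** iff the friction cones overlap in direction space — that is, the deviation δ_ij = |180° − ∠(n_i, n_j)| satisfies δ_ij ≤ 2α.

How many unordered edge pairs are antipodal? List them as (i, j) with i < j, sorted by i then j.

α = atan 0.65 = 33.02°;  2α = 66.05°
n_0 = (+0.7880, +0.6156)
n_1 = (-0.9914, +0.1308)
n_2 = (-0.7565, -0.6540)
n_3 = (-0.3923, -0.9198)
n_4 = (+0.6839, -0.7295)
  (0,1): δ = 45.51°  ✓
  (0,2): δ = 2.85°  ✓
  (0,3): δ = 28.91°  ✓
  (0,4): δ = 95.16°  ·
  (1,2): δ = 131.64°  ·
  (1,3): δ = 105.58°  ·
  (1,4): δ = 39.33°  ✓
  (2,3): δ = 153.94°  ·
  (2,4): δ = 87.69°  ·
  (3,4): δ = 113.75°  ·
antipodal pairs: 4

count = 4; pairs: (0,1), (0,2), (0,3), (1,4)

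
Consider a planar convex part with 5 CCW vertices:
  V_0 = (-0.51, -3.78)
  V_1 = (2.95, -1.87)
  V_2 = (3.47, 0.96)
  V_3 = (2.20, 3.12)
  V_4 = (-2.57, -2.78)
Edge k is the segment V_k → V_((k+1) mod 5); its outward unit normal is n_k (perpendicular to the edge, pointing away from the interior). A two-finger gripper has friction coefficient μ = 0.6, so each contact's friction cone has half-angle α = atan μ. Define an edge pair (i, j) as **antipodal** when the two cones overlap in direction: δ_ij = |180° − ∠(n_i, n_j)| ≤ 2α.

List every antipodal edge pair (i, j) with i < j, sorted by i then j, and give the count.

count = 3; pairs: (0,3), (1,3), (2,4)

α = atan 0.6 = 30.96°;  2α = 61.93°
n_0 = (+0.4833, -0.8755)
n_1 = (+0.9835, -0.1807)
n_2 = (+0.8620, +0.5068)
n_3 = (-0.7776, +0.6287)
n_4 = (-0.4367, -0.8996)
  (0,1): δ = 129.31°  ·
  (0,2): δ = 88.45°  ·
  (0,3): δ = 22.15°  ✓
  (0,4): δ = 125.21°  ·
  (1,2): δ = 139.13°  ·
  (1,3): δ = 28.54°  ✓
  (1,4): δ = 74.52°  ·
  (2,3): δ = 69.41°  ·
  (2,4): δ = 33.65°  ✓
  (3,4): δ = 76.94°  ·
antipodal pairs: 3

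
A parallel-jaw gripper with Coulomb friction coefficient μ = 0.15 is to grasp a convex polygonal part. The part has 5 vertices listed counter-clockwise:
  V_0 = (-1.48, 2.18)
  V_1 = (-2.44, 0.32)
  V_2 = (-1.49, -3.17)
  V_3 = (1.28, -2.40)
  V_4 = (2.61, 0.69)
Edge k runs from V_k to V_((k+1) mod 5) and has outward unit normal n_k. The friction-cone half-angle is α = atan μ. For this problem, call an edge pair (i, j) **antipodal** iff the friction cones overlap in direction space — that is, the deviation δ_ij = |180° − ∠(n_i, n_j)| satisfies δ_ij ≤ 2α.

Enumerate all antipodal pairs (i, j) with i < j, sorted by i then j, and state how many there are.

count = 1; pairs: (0,3)

α = atan 0.15 = 8.53°;  2α = 17.06°
n_0 = (-0.8886, +0.4586)
n_1 = (-0.9649, -0.2626)
n_2 = (+0.2678, -0.9635)
n_3 = (+0.9185, -0.3954)
n_4 = (+0.3423, +0.9396)
  (0,1): δ = 137.47°  ·
  (0,2): δ = 47.17°  ·
  (0,3): δ = 4.01°  ✓
  (0,4): δ = 97.28°  ·
  (1,2): δ = 89.69°  ·
  (1,3): δ = 38.52°  ·
  (1,4): δ = 54.76°  ·
  (2,3): δ = 128.82°  ·
  (2,4): δ = 35.55°  ·
  (3,4): δ = 86.73°  ·
antipodal pairs: 1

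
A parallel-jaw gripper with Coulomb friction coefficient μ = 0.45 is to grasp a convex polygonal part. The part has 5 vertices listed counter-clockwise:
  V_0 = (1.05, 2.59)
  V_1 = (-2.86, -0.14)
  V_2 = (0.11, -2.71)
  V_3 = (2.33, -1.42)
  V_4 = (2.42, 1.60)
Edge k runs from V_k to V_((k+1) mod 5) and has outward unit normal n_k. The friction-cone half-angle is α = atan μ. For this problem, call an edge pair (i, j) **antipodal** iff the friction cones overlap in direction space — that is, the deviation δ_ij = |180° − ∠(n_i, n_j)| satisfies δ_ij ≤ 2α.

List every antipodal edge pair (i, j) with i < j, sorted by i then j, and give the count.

α = atan 0.45 = 24.23°;  2α = 48.46°
n_0 = (-0.5725, +0.8199)
n_1 = (-0.6543, -0.7562)
n_2 = (+0.5024, -0.8646)
n_3 = (+0.9996, -0.0298)
n_4 = (+0.5857, +0.8105)
  (0,1): δ = 75.79°  ·
  (0,2): δ = 4.76°  ✓
  (0,3): δ = 53.37°  ·
  (0,4): δ = 109.22°  ·
  (1,2): δ = 108.97°  ·
  (1,3): δ = 50.84°  ·
  (1,4): δ = 5.02°  ✓
  (2,3): δ = 121.87°  ·
  (2,4): δ = 66.01°  ·
  (3,4): δ = 124.15°  ·
antipodal pairs: 2

count = 2; pairs: (0,2), (1,4)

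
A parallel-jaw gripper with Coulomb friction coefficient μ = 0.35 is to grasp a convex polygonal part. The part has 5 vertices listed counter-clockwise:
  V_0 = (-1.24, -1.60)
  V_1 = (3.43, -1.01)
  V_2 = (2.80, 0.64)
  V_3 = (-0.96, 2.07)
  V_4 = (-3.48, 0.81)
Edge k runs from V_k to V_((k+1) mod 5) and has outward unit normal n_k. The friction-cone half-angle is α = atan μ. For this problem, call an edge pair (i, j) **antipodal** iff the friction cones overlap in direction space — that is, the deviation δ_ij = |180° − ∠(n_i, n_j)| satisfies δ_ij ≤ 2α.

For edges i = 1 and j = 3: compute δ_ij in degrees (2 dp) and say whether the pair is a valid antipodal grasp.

δ = 84.33°, invalid

α = atan 0.35 = 19.29°;  2α = 38.58°
edge 1: e_1 = (-0.63, +1.65);  n_1 = (+0.9342, +0.3567)
edge 3: e_3 = (-2.52, -1.26);  n_3 = (-0.4472, +0.8944)
∠(n_1, n_3) = 95.67°
δ = |180° − 95.67°| = 84.33°
84.33° > 2α = 38.58°  →  invalid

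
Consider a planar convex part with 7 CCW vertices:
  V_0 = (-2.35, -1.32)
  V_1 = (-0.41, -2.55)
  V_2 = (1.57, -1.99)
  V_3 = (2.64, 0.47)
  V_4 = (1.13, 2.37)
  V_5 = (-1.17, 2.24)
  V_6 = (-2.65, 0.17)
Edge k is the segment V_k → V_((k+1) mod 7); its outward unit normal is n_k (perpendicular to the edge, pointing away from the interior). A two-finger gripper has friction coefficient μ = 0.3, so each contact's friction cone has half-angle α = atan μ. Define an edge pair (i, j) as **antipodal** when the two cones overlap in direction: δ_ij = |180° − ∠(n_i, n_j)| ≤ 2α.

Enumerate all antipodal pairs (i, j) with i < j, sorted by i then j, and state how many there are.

count = 4; pairs: (0,3), (1,4), (2,5), (3,6)

α = atan 0.3 = 16.70°;  2α = 33.40°
n_0 = (-0.5355, -0.8446)
n_1 = (+0.2722, -0.9623)
n_2 = (+0.9170, -0.3989)
n_3 = (+0.7829, +0.6222)
n_4 = (-0.0564, +0.9984)
n_5 = (-0.8135, +0.5816)
n_6 = (-0.9803, -0.1974)
  (0,1): δ = 131.83°  ·
  (0,2): δ = 81.13°  ·
  (0,3): δ = 19.15°  ✓
  (0,4): δ = 35.61°  ·
  (0,5): δ = 86.81°  ·
  (0,6): δ = 133.76°  ·
  (1,2): δ = 129.30°  ·
  (1,3): δ = 67.32°  ·
  (1,4): δ = 12.56°  ✓
  (1,5): δ = 38.64°  ·
  (1,6): δ = 85.59°  ·
  (2,3): δ = 118.02°  ·
  (2,4): δ = 63.26°  ·
  (2,5): δ = 12.06°  ✓
  (2,6): δ = 34.89°  ·
  (3,4): δ = 125.24°  ·
  (3,5): δ = 74.04°  ·
  (3,6): δ = 27.09°  ✓
  (4,5): δ = 128.80°  ·
  (4,6): δ = 81.85°  ·
  (5,6): δ = 133.05°  ·
antipodal pairs: 4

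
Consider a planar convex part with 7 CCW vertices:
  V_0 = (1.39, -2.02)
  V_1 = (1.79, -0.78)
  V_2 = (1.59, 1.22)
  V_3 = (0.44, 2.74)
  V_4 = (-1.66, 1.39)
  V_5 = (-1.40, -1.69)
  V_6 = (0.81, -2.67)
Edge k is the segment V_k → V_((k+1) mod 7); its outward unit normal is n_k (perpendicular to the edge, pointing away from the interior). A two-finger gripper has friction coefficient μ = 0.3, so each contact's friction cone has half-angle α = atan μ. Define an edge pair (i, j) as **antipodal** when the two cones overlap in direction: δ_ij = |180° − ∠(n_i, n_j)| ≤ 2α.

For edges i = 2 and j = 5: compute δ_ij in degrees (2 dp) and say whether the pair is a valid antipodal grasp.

α = atan 0.3 = 16.70°;  2α = 33.40°
edge 2: e_2 = (-1.15, +1.52);  n_2 = (+0.7975, +0.6034)
edge 5: e_5 = (+2.21, -0.98);  n_5 = (-0.4054, -0.9142)
∠(n_2, n_5) = 151.02°
δ = |180° − 151.02°| = 28.98°
28.98° ≤ 2α = 33.40°  →  valid

δ = 28.98°, valid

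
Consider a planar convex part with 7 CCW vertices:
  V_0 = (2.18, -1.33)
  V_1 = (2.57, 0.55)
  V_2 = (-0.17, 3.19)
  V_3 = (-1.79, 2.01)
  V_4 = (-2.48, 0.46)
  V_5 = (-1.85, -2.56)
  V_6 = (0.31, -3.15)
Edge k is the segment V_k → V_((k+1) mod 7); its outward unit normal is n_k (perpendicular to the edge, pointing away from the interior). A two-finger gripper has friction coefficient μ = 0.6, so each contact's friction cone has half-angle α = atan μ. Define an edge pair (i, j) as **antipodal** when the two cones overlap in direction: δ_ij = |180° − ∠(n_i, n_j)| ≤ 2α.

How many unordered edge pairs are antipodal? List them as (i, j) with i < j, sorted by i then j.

α = atan 0.6 = 30.96°;  2α = 61.93°
n_0 = (+0.9792, -0.2031)
n_1 = (+0.6938, +0.7201)
n_2 = (-0.5888, +0.8083)
n_3 = (-0.9136, +0.4067)
n_4 = (-0.9789, -0.2042)
n_5 = (-0.2635, -0.9647)
n_6 = (+0.6975, -0.7166)
  (0,1): δ = 122.22°  ·
  (0,2): δ = 42.21°  ✓
  (0,3): δ = 12.28°  ✓
  (0,4): δ = 23.50°  ✓
  (0,5): δ = 86.44°  ·
  (0,6): δ = 145.94°  ·
  (1,2): δ = 100.00°  ·
  (1,3): δ = 70.06°  ·
  (1,4): δ = 34.28°  ✓
  (1,5): δ = 28.66°  ✓
  (1,6): δ = 88.16°  ·
  (2,3): δ = 150.07°  ·
  (2,4): δ = 114.29°  ·
  (2,5): δ = 51.35°  ✓
  (2,6): δ = 8.15°  ✓
  (3,4): δ = 144.22°  ·
  (3,5): δ = 81.28°  ·
  (3,6): δ = 21.78°  ✓
  (4,5): δ = 117.06°  ·
  (4,6): δ = 57.56°  ✓
  (5,6): δ = 120.50°  ·
antipodal pairs: 9

count = 9; pairs: (0,2), (0,3), (0,4), (1,4), (1,5), (2,5), (2,6), (3,6), (4,6)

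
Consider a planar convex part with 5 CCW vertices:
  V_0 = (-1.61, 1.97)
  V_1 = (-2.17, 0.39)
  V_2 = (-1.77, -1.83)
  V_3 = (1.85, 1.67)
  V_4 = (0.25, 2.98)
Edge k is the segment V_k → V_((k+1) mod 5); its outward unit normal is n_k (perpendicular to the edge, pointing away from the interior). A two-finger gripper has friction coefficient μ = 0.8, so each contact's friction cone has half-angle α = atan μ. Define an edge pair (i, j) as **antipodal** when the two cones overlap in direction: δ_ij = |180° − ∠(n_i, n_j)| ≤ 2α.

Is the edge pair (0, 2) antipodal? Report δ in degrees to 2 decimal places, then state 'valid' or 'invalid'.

δ = 26.45°, valid

α = atan 0.8 = 38.66°;  2α = 77.32°
edge 0: e_0 = (-0.56, -1.58);  n_0 = (-0.9425, +0.3341)
edge 2: e_2 = (+3.62, +3.50);  n_2 = (+0.6951, -0.7189)
∠(n_0, n_2) = 153.55°
δ = |180° − 153.55°| = 26.45°
26.45° ≤ 2α = 77.32°  →  valid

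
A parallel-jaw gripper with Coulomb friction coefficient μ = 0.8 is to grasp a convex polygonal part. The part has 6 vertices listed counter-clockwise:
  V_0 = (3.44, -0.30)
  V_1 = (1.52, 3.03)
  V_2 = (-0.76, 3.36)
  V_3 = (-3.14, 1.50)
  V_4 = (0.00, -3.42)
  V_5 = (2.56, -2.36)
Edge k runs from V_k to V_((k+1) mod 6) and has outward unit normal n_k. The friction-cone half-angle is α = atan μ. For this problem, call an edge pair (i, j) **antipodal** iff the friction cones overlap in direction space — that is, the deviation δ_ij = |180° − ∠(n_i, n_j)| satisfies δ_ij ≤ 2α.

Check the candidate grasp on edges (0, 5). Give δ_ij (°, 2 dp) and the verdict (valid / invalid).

δ = 126.90°, invalid

α = atan 0.8 = 38.66°;  2α = 77.32°
edge 0: e_0 = (-1.92, +3.33);  n_0 = (+0.8663, +0.4995)
edge 5: e_5 = (+0.88, +2.06);  n_5 = (+0.9196, -0.3928)
∠(n_0, n_5) = 53.10°
δ = |180° − 53.10°| = 126.90°
126.90° > 2α = 77.32°  →  invalid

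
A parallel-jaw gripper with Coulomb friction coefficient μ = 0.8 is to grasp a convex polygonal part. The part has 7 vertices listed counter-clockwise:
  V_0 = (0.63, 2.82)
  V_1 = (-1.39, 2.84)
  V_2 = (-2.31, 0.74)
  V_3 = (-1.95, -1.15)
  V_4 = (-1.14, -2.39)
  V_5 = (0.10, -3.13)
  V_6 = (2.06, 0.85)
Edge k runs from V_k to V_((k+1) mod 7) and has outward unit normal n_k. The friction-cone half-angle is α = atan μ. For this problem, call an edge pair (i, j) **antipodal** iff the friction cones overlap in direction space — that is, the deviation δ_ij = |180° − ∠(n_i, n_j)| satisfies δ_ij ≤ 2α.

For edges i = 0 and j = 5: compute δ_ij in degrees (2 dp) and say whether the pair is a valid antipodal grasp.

α = atan 0.8 = 38.66°;  2α = 77.32°
edge 0: e_0 = (-2.02, +0.02);  n_0 = (+0.0099, +1.0000)
edge 5: e_5 = (+1.96, +3.98);  n_5 = (+0.8971, -0.4418)
∠(n_0, n_5) = 115.65°
δ = |180° − 115.65°| = 64.35°
64.35° ≤ 2α = 77.32°  →  valid

δ = 64.35°, valid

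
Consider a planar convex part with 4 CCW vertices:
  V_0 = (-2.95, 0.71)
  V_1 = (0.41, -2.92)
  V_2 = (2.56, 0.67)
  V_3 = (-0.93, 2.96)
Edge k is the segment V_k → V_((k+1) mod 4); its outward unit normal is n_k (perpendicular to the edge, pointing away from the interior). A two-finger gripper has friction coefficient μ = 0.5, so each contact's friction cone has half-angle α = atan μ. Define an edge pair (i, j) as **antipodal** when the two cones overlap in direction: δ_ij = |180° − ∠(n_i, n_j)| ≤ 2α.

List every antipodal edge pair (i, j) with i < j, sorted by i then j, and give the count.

count = 2; pairs: (0,2), (1,3)

α = atan 0.5 = 26.57°;  2α = 53.13°
n_0 = (-0.7339, -0.6793)
n_1 = (+0.8579, -0.5138)
n_2 = (+0.5486, +0.8361)
n_3 = (-0.7441, +0.6681)
  (0,1): δ = 73.70°  ·
  (0,2): δ = 13.94°  ✓
  (0,3): δ = 95.30°  ·
  (1,2): δ = 92.35°  ·
  (1,3): δ = 11.00°  ✓
  (2,3): δ = 98.65°  ·
antipodal pairs: 2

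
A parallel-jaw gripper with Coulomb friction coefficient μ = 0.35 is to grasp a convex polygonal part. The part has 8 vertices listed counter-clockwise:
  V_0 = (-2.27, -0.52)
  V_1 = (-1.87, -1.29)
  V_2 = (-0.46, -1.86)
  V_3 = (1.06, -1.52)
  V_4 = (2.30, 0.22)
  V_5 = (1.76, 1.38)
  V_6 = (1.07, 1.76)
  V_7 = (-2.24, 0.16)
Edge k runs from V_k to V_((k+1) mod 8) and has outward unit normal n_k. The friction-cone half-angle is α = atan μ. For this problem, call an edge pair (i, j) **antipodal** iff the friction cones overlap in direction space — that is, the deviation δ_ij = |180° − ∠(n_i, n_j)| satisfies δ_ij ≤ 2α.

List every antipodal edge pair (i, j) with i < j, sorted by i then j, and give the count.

count = 7; pairs: (0,4), (0,5), (1,5), (2,6), (3,6), (3,7), (4,7)

α = atan 0.35 = 19.29°;  2α = 38.58°
n_0 = (-0.8874, -0.4610)
n_1 = (-0.3748, -0.9271)
n_2 = (+0.2183, -0.9759)
n_3 = (+0.8144, -0.5804)
n_4 = (+0.9066, +0.4220)
n_5 = (+0.4824, +0.8759)
n_6 = (-0.4352, +0.9003)
n_7 = (-0.9990, +0.0441)
  (0,1): δ = 139.46°  ·
  (0,2): δ = 104.84°  ·
  (0,3): δ = 62.93°  ·
  (0,4): δ = 2.49°  ✓
  (0,5): δ = 33.71°  ✓
  (0,6): δ = 88.35°  ·
  (0,7): δ = 150.02°  ·
  (1,2): δ = 145.38°  ·
  (1,3): δ = 103.46°  ·
  (1,4): δ = 43.03°  ·
  (1,5): δ = 6.83°  ✓
  (1,6): δ = 47.81°  ·
  (1,7): δ = 109.49°  ·
  (2,3): δ = 138.08°  ·
  (2,4): δ = 77.65°  ·
  (2,5): δ = 41.45°  ·
  (2,6): δ = 13.19°  ✓
  (2,7): δ = 74.87°  ·
  (3,4): δ = 119.56°  ·
  (3,5): δ = 83.37°  ·
  (3,6): δ = 28.73°  ✓
  (3,7): δ = 32.95°  ✓
  (4,5): δ = 143.81°  ·
  (4,6): δ = 89.16°  ·
  (4,7): δ = 27.49°  ✓
  (5,6): δ = 125.36°  ·
  (5,7): δ = 63.68°  ·
  (6,7): δ = 118.32°  ·
antipodal pairs: 7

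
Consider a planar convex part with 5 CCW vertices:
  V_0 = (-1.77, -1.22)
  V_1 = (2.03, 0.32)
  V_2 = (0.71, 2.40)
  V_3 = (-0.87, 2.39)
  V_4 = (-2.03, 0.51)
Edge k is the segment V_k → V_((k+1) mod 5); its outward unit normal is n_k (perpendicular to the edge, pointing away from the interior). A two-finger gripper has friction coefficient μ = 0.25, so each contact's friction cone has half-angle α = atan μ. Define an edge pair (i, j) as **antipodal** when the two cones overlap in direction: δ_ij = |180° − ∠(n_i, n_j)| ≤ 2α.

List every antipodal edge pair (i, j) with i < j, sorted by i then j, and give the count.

count = 2; pairs: (0,2), (1,4)

α = atan 0.25 = 14.04°;  2α = 28.07°
n_0 = (+0.3756, -0.9268)
n_1 = (+0.8443, +0.5358)
n_2 = (-0.0063, +1.0000)
n_3 = (-0.8510, +0.5251)
n_4 = (-0.9889, -0.1486)
  (0,1): δ = 79.66°  ·
  (0,2): δ = 21.70°  ✓
  (0,3): δ = 36.26°  ·
  (0,4): δ = 76.49°  ·
  (1,2): δ = 122.04°  ·
  (1,3): δ = 64.08°  ·
  (1,4): δ = 23.85°  ✓
  (2,3): δ = 122.04°  ·
  (2,4): δ = 81.82°  ·
  (3,4): δ = 139.78°  ·
antipodal pairs: 2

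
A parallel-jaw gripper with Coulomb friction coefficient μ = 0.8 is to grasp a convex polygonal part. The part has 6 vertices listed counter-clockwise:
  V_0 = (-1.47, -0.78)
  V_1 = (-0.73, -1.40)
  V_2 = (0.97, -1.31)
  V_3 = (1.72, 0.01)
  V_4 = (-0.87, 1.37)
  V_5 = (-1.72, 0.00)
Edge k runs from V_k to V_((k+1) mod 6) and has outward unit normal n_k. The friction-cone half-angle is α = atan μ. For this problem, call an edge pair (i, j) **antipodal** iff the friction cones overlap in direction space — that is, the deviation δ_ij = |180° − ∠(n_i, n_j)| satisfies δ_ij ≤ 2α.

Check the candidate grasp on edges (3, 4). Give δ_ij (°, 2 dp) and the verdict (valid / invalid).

δ = 94.11°, invalid

α = atan 0.8 = 38.66°;  2α = 77.32°
edge 3: e_3 = (-2.59, +1.36);  n_3 = (+0.4649, +0.8854)
edge 4: e_4 = (-0.85, -1.37);  n_4 = (-0.8497, +0.5272)
∠(n_3, n_4) = 85.89°
δ = |180° − 85.89°| = 94.11°
94.11° > 2α = 77.32°  →  invalid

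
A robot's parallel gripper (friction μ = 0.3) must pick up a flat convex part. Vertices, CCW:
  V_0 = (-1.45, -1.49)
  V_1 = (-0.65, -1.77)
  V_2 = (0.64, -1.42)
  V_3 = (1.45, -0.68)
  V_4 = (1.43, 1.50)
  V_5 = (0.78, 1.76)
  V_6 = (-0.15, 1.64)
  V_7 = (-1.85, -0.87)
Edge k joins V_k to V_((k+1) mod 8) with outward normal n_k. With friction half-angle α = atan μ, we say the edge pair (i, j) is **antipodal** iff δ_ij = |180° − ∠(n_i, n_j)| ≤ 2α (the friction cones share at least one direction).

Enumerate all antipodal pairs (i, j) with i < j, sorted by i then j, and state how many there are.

α = atan 0.3 = 16.70°;  2α = 33.40°
n_0 = (-0.3304, -0.9439)
n_1 = (+0.2619, -0.9651)
n_2 = (+0.6745, -0.7383)
n_3 = (+1.0000, +0.0092)
n_4 = (+0.3714, +0.9285)
n_5 = (-0.1280, +0.9918)
n_6 = (-0.8280, +0.5608)
n_7 = (-0.8403, -0.5421)
  (0,1): δ = 145.53°  ·
  (0,2): δ = 118.30°  ·
  (0,3): δ = 70.18°  ·
  (0,4): δ = 2.51°  ✓
  (0,5): δ = 26.64°  ✓
  (0,6): δ = 75.18°  ·
  (0,7): δ = 142.12°  ·
  (1,2): δ = 152.77°  ·
  (1,3): δ = 104.65°  ·
  (1,4): δ = 36.98°  ·
  (1,5): δ = 7.83°  ✓
  (1,6): δ = 40.71°  ·
  (1,7): δ = 107.65°  ·
  (2,3): δ = 131.89°  ·
  (2,4): δ = 64.22°  ·
  (2,5): δ = 35.06°  ·
  (2,6): δ = 13.48°  ✓
  (2,7): δ = 80.41°  ·
  (3,4): δ = 112.33°  ·
  (3,5): δ = 83.17°  ·
  (3,6): δ = 34.64°  ·
  (3,7): δ = 32.30°  ✓
  (4,5): δ = 150.85°  ·
  (4,6): δ = 102.31°  ·
  (4,7): δ = 35.37°  ·
  (5,6): δ = 131.46°  ·
  (5,7): δ = 64.52°  ·
  (6,7): δ = 113.06°  ·
antipodal pairs: 5

count = 5; pairs: (0,4), (0,5), (1,5), (2,6), (3,7)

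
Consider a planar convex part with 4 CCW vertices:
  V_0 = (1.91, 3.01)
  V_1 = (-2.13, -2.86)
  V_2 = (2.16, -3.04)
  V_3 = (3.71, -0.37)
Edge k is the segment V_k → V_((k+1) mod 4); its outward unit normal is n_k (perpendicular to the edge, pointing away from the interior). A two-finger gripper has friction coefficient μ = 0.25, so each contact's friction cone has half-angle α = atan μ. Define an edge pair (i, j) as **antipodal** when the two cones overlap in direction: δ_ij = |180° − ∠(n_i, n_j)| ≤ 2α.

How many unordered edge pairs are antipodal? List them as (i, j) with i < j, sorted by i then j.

α = atan 0.25 = 14.04°;  2α = 28.07°
n_0 = (-0.8238, +0.5669)
n_1 = (-0.0419, -0.9991)
n_2 = (+0.8648, -0.5021)
n_3 = (+0.8826, +0.4700)
  (0,1): δ = 57.87°  ·
  (0,2): δ = 4.40°  ✓
  (0,3): δ = 62.57°  ·
  (1,2): δ = 117.73°  ·
  (1,3): δ = 59.56°  ·
  (2,3): δ = 121.83°  ·
antipodal pairs: 1

count = 1; pairs: (0,2)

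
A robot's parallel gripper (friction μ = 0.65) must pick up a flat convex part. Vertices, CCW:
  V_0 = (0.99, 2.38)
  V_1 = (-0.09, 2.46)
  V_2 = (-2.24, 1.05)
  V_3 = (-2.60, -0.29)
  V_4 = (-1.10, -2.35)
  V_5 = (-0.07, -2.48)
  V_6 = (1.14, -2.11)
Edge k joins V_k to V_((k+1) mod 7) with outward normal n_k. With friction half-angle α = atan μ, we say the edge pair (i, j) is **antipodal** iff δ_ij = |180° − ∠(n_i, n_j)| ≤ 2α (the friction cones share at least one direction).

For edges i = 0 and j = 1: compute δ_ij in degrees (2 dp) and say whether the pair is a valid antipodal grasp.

δ = 142.51°, invalid

α = atan 0.65 = 33.02°;  2α = 66.05°
edge 0: e_0 = (-1.08, +0.08);  n_0 = (+0.0739, +0.9973)
edge 1: e_1 = (-2.15, -1.41);  n_1 = (-0.5484, +0.8362)
∠(n_0, n_1) = 37.49°
δ = |180° − 37.49°| = 142.51°
142.51° > 2α = 66.05°  →  invalid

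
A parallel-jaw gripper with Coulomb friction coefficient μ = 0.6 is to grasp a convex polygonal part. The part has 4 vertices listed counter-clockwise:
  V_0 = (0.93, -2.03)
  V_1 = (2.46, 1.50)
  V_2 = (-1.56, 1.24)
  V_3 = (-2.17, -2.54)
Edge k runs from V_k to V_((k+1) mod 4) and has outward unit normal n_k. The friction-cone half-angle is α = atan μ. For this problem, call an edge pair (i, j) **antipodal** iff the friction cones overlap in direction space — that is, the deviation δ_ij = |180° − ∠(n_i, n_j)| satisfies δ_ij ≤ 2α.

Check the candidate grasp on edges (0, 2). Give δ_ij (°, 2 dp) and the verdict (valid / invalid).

δ = 14.27°, valid

α = atan 0.6 = 30.96°;  2α = 61.93°
edge 0: e_0 = (+1.53, +3.53);  n_0 = (+0.9175, -0.3977)
edge 2: e_2 = (-0.61, -3.78);  n_2 = (-0.9872, +0.1593)
∠(n_0, n_2) = 165.73°
δ = |180° − 165.73°| = 14.27°
14.27° ≤ 2α = 61.93°  →  valid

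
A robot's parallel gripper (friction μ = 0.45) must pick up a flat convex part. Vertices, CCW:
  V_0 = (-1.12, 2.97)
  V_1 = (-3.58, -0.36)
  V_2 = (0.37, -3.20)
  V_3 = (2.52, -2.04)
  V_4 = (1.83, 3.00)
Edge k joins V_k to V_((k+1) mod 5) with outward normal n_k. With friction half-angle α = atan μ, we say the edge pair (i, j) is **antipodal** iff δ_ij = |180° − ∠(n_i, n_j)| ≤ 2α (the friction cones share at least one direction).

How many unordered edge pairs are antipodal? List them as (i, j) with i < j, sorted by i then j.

α = atan 0.45 = 24.23°;  2α = 48.46°
n_0 = (-0.8043, +0.5942)
n_1 = (-0.5838, -0.8119)
n_2 = (+0.4748, -0.8801)
n_3 = (+0.9908, +0.1356)
n_4 = (-0.0102, +0.9999)
  (0,1): δ = 89.26°  ·
  (0,2): δ = 25.20°  ✓
  (0,3): δ = 44.25°  ✓
  (0,4): δ = 127.04°  ·
  (1,2): δ = 115.94°  ·
  (1,3): δ = 46.49°  ✓
  (1,4): δ = 36.30°  ✓
  (2,3): δ = 110.55°  ·
  (2,4): δ = 27.77°  ✓
  (3,4): δ = 97.21°  ·
antipodal pairs: 5

count = 5; pairs: (0,2), (0,3), (1,3), (1,4), (2,4)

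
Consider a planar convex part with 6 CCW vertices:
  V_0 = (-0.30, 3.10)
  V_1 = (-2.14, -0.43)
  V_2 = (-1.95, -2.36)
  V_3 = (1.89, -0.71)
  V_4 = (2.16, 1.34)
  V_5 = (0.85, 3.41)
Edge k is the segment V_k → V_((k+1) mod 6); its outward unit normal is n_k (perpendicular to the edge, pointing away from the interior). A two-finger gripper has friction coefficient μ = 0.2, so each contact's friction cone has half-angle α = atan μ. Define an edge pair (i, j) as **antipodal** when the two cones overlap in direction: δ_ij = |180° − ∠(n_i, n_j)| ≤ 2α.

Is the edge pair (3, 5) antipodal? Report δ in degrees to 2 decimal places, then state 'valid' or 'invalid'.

α = atan 0.2 = 11.31°;  2α = 22.62°
edge 3: e_3 = (+0.27, +2.05);  n_3 = (+0.9914, -0.1306)
edge 5: e_5 = (-1.15, -0.31);  n_5 = (-0.2603, +0.9655)
∠(n_3, n_5) = 112.59°
δ = |180° − 112.59°| = 67.41°
67.41° > 2α = 22.62°  →  invalid

δ = 67.41°, invalid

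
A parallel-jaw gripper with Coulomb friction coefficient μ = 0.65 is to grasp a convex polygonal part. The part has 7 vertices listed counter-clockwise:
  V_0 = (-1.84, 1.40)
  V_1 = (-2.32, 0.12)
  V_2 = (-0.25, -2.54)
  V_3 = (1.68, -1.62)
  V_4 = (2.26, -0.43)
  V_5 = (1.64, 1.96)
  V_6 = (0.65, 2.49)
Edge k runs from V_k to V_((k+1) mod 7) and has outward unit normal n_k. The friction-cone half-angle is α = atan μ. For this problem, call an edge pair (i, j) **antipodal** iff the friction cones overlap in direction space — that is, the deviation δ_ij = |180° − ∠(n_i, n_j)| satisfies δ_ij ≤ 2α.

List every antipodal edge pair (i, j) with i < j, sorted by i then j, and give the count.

α = atan 0.65 = 33.02°;  2α = 66.05°
n_0 = (-0.9363, +0.3511)
n_1 = (-0.7892, -0.6141)
n_2 = (+0.4303, -0.9027)
n_3 = (+0.8989, -0.4381)
n_4 = (+0.9680, +0.2511)
n_5 = (+0.4720, +0.8816)
n_6 = (-0.4010, +0.9161)
  (0,1): δ = 121.55°  ·
  (0,2): δ = 43.96°  ✓
  (0,3): δ = 5.43°  ✓
  (0,4): δ = 35.10°  ✓
  (0,5): δ = 82.39°  ·
  (0,6): δ = 134.20°  ·
  (1,2): δ = 102.40°  ·
  (1,3): δ = 63.87°  ✓
  (1,4): δ = 23.35°  ✓
  (1,5): δ = 23.95°  ✓
  (1,6): δ = 75.75°  ·
  (2,3): δ = 141.47°  ·
  (2,4): δ = 100.94°  ·
  (2,5): δ = 53.65°  ✓
  (2,6): δ = 1.84°  ✓
  (3,4): δ = 139.47°  ·
  (3,5): δ = 92.18°  ·
  (3,6): δ = 40.37°  ✓
  (4,5): δ = 132.71°  ·
  (4,6): δ = 80.90°  ·
  (5,6): δ = 128.20°  ·
antipodal pairs: 9

count = 9; pairs: (0,2), (0,3), (0,4), (1,3), (1,4), (1,5), (2,5), (2,6), (3,6)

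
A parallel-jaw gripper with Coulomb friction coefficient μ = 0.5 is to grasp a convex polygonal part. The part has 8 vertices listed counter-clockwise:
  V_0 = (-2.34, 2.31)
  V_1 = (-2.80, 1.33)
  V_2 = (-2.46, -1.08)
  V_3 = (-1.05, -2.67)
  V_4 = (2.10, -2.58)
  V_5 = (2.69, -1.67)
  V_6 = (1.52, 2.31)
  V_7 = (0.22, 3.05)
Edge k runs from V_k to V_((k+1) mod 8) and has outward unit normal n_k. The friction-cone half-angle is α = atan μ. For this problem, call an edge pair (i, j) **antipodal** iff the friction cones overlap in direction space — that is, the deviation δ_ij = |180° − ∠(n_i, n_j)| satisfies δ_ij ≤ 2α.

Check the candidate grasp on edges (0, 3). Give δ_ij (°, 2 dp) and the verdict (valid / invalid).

δ = 63.22°, invalid

α = atan 0.5 = 26.57°;  2α = 53.13°
edge 0: e_0 = (-0.46, -0.98);  n_0 = (-0.9052, +0.4249)
edge 3: e_3 = (+3.15, +0.09);  n_3 = (+0.0286, -0.9996)
∠(n_0, n_3) = 116.78°
δ = |180° − 116.78°| = 63.22°
63.22° > 2α = 53.13°  →  invalid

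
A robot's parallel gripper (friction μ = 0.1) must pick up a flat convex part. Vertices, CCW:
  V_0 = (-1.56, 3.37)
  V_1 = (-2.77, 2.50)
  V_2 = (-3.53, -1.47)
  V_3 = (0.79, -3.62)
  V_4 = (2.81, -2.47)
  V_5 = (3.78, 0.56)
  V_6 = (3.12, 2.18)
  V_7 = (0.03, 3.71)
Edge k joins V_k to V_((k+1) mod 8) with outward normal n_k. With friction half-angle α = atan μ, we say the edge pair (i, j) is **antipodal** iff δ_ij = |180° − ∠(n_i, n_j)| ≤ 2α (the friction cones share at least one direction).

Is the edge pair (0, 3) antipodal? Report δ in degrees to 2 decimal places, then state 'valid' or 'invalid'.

α = atan 0.1 = 5.71°;  2α = 11.42°
edge 0: e_0 = (-1.21, -0.87);  n_0 = (-0.5838, +0.8119)
edge 3: e_3 = (+2.02, +1.15);  n_3 = (+0.4947, -0.8690)
∠(n_0, n_3) = 173.94°
δ = |180° − 173.94°| = 6.06°
6.06° ≤ 2α = 11.42°  →  valid

δ = 6.06°, valid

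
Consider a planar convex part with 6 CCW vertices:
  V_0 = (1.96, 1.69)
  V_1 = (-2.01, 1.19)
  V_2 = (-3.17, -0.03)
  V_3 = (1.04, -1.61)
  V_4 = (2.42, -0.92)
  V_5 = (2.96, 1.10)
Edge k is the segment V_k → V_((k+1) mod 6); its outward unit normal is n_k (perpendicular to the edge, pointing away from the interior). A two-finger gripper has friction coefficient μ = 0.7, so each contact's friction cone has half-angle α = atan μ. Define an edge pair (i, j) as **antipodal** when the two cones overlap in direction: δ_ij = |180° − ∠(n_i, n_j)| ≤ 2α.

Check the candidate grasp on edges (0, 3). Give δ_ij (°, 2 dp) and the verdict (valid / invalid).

δ = 19.39°, valid

α = atan 0.7 = 34.99°;  2α = 69.98°
edge 0: e_0 = (-3.97, -0.50);  n_0 = (-0.1250, +0.9922)
edge 3: e_3 = (+1.38, +0.69);  n_3 = (+0.4472, -0.8944)
∠(n_0, n_3) = 160.61°
δ = |180° − 160.61°| = 19.39°
19.39° ≤ 2α = 69.98°  →  valid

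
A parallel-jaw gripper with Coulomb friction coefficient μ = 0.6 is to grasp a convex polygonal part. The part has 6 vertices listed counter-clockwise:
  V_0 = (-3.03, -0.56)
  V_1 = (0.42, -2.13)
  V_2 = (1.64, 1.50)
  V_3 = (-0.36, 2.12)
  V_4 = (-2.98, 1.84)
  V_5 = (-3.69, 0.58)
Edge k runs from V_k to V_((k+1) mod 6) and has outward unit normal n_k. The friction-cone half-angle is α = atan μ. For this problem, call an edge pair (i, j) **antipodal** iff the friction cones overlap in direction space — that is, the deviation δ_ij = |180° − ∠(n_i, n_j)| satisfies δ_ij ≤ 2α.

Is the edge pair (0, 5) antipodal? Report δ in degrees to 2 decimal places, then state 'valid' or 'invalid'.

δ = 144.54°, invalid

α = atan 0.6 = 30.96°;  2α = 61.93°
edge 0: e_0 = (+3.45, -1.57);  n_0 = (-0.4142, -0.9102)
edge 5: e_5 = (+0.66, -1.14);  n_5 = (-0.8654, -0.5010)
∠(n_0, n_5) = 35.46°
δ = |180° − 35.46°| = 144.54°
144.54° > 2α = 61.93°  →  invalid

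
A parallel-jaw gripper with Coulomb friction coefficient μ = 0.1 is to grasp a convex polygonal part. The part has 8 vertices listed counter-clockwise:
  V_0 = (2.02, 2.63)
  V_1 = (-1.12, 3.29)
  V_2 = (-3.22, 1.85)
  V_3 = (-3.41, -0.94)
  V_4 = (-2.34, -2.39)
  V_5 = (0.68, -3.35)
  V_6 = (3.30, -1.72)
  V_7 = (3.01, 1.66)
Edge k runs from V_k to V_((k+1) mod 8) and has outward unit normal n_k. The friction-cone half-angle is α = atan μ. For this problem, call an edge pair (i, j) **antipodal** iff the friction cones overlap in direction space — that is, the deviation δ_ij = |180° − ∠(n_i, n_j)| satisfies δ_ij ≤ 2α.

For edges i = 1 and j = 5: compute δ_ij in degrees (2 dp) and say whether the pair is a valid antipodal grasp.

δ = 2.55°, valid

α = atan 0.1 = 5.71°;  2α = 11.42°
edge 1: e_1 = (-2.10, -1.44);  n_1 = (-0.5655, +0.8247)
edge 5: e_5 = (+2.62, +1.63);  n_5 = (+0.5282, -0.8491)
∠(n_1, n_5) = 177.45°
δ = |180° − 177.45°| = 2.55°
2.55° ≤ 2α = 11.42°  →  valid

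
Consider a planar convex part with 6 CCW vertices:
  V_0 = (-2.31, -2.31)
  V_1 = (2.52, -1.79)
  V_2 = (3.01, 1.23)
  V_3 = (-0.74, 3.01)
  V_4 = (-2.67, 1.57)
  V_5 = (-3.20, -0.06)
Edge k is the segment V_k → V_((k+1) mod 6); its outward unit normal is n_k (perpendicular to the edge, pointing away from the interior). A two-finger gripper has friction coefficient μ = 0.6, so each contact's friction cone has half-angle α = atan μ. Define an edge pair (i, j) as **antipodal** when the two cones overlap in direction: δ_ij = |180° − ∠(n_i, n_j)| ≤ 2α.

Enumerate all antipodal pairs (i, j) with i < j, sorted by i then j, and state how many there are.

α = atan 0.6 = 30.96°;  2α = 61.93°
n_0 = (+0.1070, -0.9943)
n_1 = (+0.9871, -0.1602)
n_2 = (+0.4288, +0.9034)
n_3 = (-0.5980, +0.8015)
n_4 = (-0.9510, +0.3092)
n_5 = (-0.9299, -0.3678)
  (0,1): δ = 105.36°  ·
  (0,2): δ = 31.54°  ✓
  (0,3): δ = 30.58°  ✓
  (0,4): δ = 65.84°  ·
  (0,5): δ = 105.44°  ·
  (1,2): δ = 106.18°  ·
  (1,3): δ = 44.06°  ✓
  (1,4): δ = 8.80°  ✓
  (1,5): δ = 30.80°  ✓
  (2,3): δ = 117.88°  ·
  (2,4): δ = 82.62°  ·
  (2,5): δ = 43.03°  ✓
  (3,4): δ = 144.74°  ·
  (3,5): δ = 105.15°  ·
  (4,5): δ = 140.41°  ·
antipodal pairs: 6

count = 6; pairs: (0,2), (0,3), (1,3), (1,4), (1,5), (2,5)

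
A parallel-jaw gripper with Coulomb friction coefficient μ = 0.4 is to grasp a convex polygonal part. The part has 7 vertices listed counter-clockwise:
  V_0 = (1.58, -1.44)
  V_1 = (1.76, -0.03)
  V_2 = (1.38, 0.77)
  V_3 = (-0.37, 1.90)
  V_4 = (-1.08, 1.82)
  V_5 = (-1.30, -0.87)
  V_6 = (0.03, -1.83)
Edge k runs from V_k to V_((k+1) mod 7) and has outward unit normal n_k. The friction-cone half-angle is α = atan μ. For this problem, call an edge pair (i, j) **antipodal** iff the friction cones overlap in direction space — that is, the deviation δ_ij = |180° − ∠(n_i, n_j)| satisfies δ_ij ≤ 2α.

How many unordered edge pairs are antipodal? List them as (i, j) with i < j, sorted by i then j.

count = 6; pairs: (0,4), (1,4), (1,5), (2,5), (3,5), (3,6)

α = atan 0.4 = 21.80°;  2α = 43.60°
n_0 = (+0.9919, -0.1266)
n_1 = (+0.9033, +0.4291)
n_2 = (+0.5425, +0.8401)
n_3 = (-0.1120, +0.9937)
n_4 = (-0.9967, +0.0815)
n_5 = (-0.5853, -0.8108)
n_6 = (+0.2440, -0.9698)
  (0,1): δ = 147.32°  ·
  (0,2): δ = 115.58°  ·
  (0,3): δ = 76.30°  ·
  (0,4): δ = 2.60°  ✓
  (0,5): δ = 61.45°  ·
  (0,6): δ = 111.40°  ·
  (1,2): δ = 148.26°  ·
  (1,3): δ = 108.98°  ·
  (1,4): δ = 30.08°  ✓
  (1,5): δ = 28.77°  ✓
  (1,6): δ = 78.72°  ·
  (2,3): δ = 140.72°  ·
  (2,4): δ = 61.82°  ·
  (2,5): δ = 2.97°  ✓
  (2,6): δ = 46.97°  ·
  (3,4): δ = 101.10°  ·
  (3,5): δ = 42.25°  ✓
  (3,6): δ = 7.69°  ✓
  (4,5): δ = 121.15°  ·
  (4,6): δ = 71.20°  ·
  (5,6): δ = 130.05°  ·
antipodal pairs: 6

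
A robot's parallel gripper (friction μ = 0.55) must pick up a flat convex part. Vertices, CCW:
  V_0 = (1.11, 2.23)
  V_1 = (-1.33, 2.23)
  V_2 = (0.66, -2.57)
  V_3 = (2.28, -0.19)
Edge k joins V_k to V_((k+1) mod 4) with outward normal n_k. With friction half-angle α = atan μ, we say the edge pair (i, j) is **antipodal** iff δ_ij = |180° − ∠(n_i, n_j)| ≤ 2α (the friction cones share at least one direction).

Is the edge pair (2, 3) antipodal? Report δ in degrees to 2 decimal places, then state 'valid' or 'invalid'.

δ = 119.96°, invalid

α = atan 0.55 = 28.81°;  2α = 57.62°
edge 2: e_2 = (+1.62, +2.38);  n_2 = (+0.8267, -0.5627)
edge 3: e_3 = (-1.17, +2.42);  n_3 = (+0.9003, +0.4353)
∠(n_2, n_3) = 60.04°
δ = |180° − 60.04°| = 119.96°
119.96° > 2α = 57.62°  →  invalid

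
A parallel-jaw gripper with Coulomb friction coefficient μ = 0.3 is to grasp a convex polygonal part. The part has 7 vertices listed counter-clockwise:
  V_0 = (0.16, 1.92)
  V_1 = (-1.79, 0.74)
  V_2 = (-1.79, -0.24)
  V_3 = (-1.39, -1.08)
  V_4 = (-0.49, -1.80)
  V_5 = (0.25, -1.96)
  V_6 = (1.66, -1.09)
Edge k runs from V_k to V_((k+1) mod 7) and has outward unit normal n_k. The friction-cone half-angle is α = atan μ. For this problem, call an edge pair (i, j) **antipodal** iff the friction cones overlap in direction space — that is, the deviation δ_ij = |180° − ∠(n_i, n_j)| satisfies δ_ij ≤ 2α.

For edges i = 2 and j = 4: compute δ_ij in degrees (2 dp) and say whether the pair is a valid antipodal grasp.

δ = 127.66°, invalid

α = atan 0.3 = 16.70°;  2α = 33.40°
edge 2: e_2 = (+0.40, -0.84);  n_2 = (-0.9029, -0.4299)
edge 4: e_4 = (+0.74, -0.16);  n_4 = (-0.2113, -0.9774)
∠(n_2, n_4) = 52.34°
δ = |180° − 52.34°| = 127.66°
127.66° > 2α = 33.40°  →  invalid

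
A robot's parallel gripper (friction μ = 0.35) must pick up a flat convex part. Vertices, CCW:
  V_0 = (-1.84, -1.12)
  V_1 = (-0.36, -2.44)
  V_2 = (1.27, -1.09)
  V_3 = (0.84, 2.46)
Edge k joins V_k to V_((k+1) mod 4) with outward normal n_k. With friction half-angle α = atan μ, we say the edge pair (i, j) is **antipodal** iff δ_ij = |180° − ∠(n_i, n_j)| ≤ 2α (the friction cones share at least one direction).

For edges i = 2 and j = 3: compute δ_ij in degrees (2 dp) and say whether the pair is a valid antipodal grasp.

δ = 43.73°, invalid

α = atan 0.35 = 19.29°;  2α = 38.58°
edge 2: e_2 = (-0.43, +3.55);  n_2 = (+0.9927, +0.1202)
edge 3: e_3 = (-2.68, -3.58);  n_3 = (-0.8005, +0.5993)
∠(n_2, n_3) = 136.27°
δ = |180° − 136.27°| = 43.73°
43.73° > 2α = 38.58°  →  invalid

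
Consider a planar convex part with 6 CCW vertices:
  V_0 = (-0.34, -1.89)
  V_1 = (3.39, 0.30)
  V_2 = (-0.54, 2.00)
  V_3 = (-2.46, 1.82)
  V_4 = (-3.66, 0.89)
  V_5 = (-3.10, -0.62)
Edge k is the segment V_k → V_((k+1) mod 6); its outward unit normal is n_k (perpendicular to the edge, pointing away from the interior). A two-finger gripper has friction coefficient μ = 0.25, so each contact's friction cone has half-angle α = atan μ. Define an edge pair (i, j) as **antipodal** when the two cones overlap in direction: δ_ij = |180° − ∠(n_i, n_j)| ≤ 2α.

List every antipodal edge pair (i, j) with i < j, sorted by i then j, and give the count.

α = atan 0.25 = 14.04°;  2α = 28.07°
n_0 = (+0.5063, -0.8623)
n_1 = (+0.3970, +0.9178)
n_2 = (-0.0933, +0.9956)
n_3 = (-0.6126, +0.7904)
n_4 = (-0.9376, -0.3477)
n_5 = (-0.4180, -0.9084)
  (0,1): δ = 53.81°  ·
  (0,2): δ = 25.06°  ✓
  (0,3): δ = 7.36°  ✓
  (0,4): δ = 79.93°  ·
  (0,5): δ = 124.87°  ·
  (1,2): δ = 151.25°  ·
  (1,3): δ = 118.83°  ·
  (1,4): δ = 46.26°  ·
  (1,5): δ = 1.32°  ✓
  (2,3): δ = 147.58°  ·
  (2,4): δ = 75.01°  ·
  (2,5): δ = 30.07°  ·
  (3,4): δ = 107.43°  ·
  (3,5): δ = 62.48°  ·
  (4,5): δ = 135.06°  ·
antipodal pairs: 3

count = 3; pairs: (0,2), (0,3), (1,5)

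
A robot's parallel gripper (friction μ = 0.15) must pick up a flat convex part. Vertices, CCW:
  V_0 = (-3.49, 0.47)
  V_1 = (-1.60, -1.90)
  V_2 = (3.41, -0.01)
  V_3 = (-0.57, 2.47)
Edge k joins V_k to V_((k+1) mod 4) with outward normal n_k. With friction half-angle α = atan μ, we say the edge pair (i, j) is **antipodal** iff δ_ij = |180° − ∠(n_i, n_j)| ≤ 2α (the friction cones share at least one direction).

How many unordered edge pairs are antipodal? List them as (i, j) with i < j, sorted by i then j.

count = 1; pairs: (1,3)

α = atan 0.15 = 8.53°;  2α = 17.06°
n_0 = (-0.7818, -0.6235)
n_1 = (+0.3530, -0.9356)
n_2 = (+0.5288, +0.8487)
n_3 = (-0.5651, +0.8250)
  (0,1): δ = 107.90°  ·
  (0,2): δ = 19.50°  ·
  (0,3): δ = 85.84°  ·
  (1,2): δ = 52.60°  ·
  (1,3): δ = 13.74°  ✓
  (2,3): δ = 113.66°  ·
antipodal pairs: 1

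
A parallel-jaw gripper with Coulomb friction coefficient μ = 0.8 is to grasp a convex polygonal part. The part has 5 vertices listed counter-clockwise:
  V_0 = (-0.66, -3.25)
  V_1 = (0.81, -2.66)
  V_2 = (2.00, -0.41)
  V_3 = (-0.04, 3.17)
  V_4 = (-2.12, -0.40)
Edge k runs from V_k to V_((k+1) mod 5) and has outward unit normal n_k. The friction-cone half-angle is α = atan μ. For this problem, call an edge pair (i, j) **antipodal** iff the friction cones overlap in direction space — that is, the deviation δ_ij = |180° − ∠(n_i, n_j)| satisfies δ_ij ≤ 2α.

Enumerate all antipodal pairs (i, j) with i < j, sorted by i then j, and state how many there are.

α = atan 0.8 = 38.66°;  2α = 77.32°
n_0 = (+0.3725, -0.9280)
n_1 = (+0.8840, -0.4675)
n_2 = (+0.8688, +0.4951)
n_3 = (-0.8640, +0.5034)
n_4 = (-0.8900, -0.4559)
  (0,1): δ = 139.74°  ·
  (0,2): δ = 82.19°  ·
  (0,3): δ = 37.90°  ✓
  (0,4): δ = 95.26°  ·
  (1,2): δ = 122.45°  ·
  (1,3): δ = 2.35°  ✓
  (1,4): δ = 55.00°  ✓
  (2,3): δ = 59.90°  ✓
  (2,4): δ = 2.55°  ✓
  (3,4): δ = 122.65°  ·
antipodal pairs: 5

count = 5; pairs: (0,3), (1,3), (1,4), (2,3), (2,4)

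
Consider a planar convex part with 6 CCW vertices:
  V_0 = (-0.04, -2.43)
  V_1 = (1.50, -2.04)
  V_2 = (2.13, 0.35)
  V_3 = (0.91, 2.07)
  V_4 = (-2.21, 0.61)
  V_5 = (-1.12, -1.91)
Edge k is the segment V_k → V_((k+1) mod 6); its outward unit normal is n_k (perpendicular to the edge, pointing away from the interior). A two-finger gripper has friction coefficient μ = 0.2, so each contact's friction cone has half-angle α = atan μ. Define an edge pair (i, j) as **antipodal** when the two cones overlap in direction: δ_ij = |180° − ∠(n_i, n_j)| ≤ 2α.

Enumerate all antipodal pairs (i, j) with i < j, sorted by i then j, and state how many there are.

count = 2; pairs: (0,3), (2,4)

α = atan 0.2 = 11.31°;  2α = 22.62°
n_0 = (+0.2455, -0.9694)
n_1 = (+0.9670, -0.2549)
n_2 = (+0.8157, +0.5785)
n_3 = (-0.4238, +0.9057)
n_4 = (-0.9178, -0.3970)
n_5 = (-0.4338, -0.9010)
  (0,1): δ = 118.98°  ·
  (0,2): δ = 68.86°  ·
  (0,3): δ = 10.87°  ✓
  (0,4): δ = 99.18°  ·
  (0,5): δ = 140.08°  ·
  (1,2): δ = 129.88°  ·
  (1,3): δ = 50.16°  ·
  (1,4): δ = 38.16°  ·
  (1,5): δ = 79.06°  ·
  (2,3): δ = 100.27°  ·
  (2,4): δ = 11.96°  ✓
  (2,5): δ = 28.94°  ·
  (3,4): δ = 91.69°  ·
  (3,5): δ = 50.79°  ·
  (4,5): δ = 139.10°  ·
antipodal pairs: 2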